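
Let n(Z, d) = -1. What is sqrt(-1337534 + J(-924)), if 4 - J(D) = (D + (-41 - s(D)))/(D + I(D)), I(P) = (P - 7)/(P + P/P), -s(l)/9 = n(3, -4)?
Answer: 2*I*sqrt(242684774601931893)/851921 ≈ 1156.5*I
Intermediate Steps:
s(l) = 9 (s(l) = -9*(-1) = 9)
I(P) = (-7 + P)/(1 + P) (I(P) = (-7 + P)/(P + 1) = (-7 + P)/(1 + P))
J(D) = 4 - (-50 + D)/(D + (-7 + D)/(1 + D)) (J(D) = 4 - (D + (-41 - 1*9))/(D + (-7 + D)/(1 + D)) = 4 - (D + (-41 - 9))/(D + (-7 + D)/(1 + D)) = 4 - (D - 50)/(D + (-7 + D)/(1 + D)) = 4 - (-50 + D)/(D + (-7 + D)/(1 + D)))
sqrt(-1337534 + J(-924)) = sqrt(-1337534 + (22 + 3*(-924)**2 + 57*(-924))/(-7 + (-924)**2 + 2*(-924))) = sqrt(-1337534 + (22 + 3*853776 - 52668)/(-7 + 853776 - 1848)) = sqrt(-1337534 + (22 + 2561328 - 52668)/851921) = sqrt(-1337534 + (1/851921)*2508682) = sqrt(-1337534 + 2508682/851921) = sqrt(-1139470794132/851921) = 2*I*sqrt(242684774601931893)/851921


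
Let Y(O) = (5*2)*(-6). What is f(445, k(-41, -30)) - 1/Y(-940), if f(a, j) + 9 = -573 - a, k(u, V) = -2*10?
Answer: -61619/60 ≈ -1027.0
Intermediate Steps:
Y(O) = -60 (Y(O) = 10*(-6) = -60)
k(u, V) = -20
f(a, j) = -582 - a (f(a, j) = -9 + (-573 - a) = -582 - a)
f(445, k(-41, -30)) - 1/Y(-940) = (-582 - 1*445) - 1/(-60) = (-582 - 445) - 1*(-1/60) = -1027 + 1/60 = -61619/60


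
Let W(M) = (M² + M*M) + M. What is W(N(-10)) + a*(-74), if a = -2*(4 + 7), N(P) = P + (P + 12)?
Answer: 1748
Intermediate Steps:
N(P) = 12 + 2*P (N(P) = P + (12 + P) = 12 + 2*P)
a = -22 (a = -2*11 = -22)
W(M) = M + 2*M² (W(M) = (M² + M²) + M = 2*M² + M = M + 2*M²)
W(N(-10)) + a*(-74) = (12 + 2*(-10))*(1 + 2*(12 + 2*(-10))) - 22*(-74) = (12 - 20)*(1 + 2*(12 - 20)) + 1628 = -8*(1 + 2*(-8)) + 1628 = -8*(1 - 16) + 1628 = -8*(-15) + 1628 = 120 + 1628 = 1748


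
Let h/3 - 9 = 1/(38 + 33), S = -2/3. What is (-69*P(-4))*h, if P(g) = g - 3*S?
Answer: 264960/71 ≈ 3731.8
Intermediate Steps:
S = -2/3 (S = -2*1/3 = -2/3 ≈ -0.66667)
h = 1920/71 (h = 27 + 3/(38 + 33) = 27 + 3/71 = 1920/71 ≈ 27.042)
P(g) = 2 + g (P(g) = g - 3*(-2/3) = g + 2 = 2 + g)
(-69*P(-4))*h = -69*(2 - 4)*(1920/71) = -69*(-2)*(1920/71) = 138*(1920/71) = 264960/71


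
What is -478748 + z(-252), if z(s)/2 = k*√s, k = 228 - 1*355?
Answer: -478748 - 1524*I*√7 ≈ -4.7875e+5 - 4032.1*I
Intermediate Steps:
k = -127 (k = 228 - 355 = -127)
z(s) = -254*√s (z(s) = 2*(-127*√s) = -254*√s)
-478748 + z(-252) = -478748 - 1524*I*√7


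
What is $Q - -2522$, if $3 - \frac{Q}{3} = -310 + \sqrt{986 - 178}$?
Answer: $3461 - 6 \sqrt{202} \approx 3375.7$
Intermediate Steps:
$Q = 939 - 6 \sqrt{202}$ ($Q = 9 - 3 \left(-310 + \sqrt{986 - 178}\right) = 9 - 3 \left(-310 + \sqrt{808}\right) = 9 - 3 \left(-310 + 2 \sqrt{202}\right) = 9 + \left(930 - 6 \sqrt{202}\right) = 939 - 6 \sqrt{202} \approx 853.72$)
$Q - -2522 = \left(939 - 6 \sqrt{202}\right) - -2522 = \left(939 - 6 \sqrt{202}\right) + 2522 = 3461 - 6 \sqrt{202}$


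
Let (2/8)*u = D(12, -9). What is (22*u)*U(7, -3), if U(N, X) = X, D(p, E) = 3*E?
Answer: 7128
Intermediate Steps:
u = -108 (u = 4*(3*(-9)) = 4*(-27) = -108)
(22*u)*U(7, -3) = (22*(-108))*(-3) = -2376*(-3) = 7128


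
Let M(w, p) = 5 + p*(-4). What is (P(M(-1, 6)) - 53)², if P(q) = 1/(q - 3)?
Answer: 1361889/484 ≈ 2813.8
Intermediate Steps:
M(w, p) = 5 - 4*p
P(q) = 1/(-3 + q)
(P(M(-1, 6)) - 53)² = (1/(-3 + (5 - 4*6)) - 53)² = (1/(-3 + (5 - 24)) - 53)² = (1/(-3 - 19) - 53)² = (1/(-22) - 53)² = (-1/22 - 53)² = (-1167/22)² = 1361889/484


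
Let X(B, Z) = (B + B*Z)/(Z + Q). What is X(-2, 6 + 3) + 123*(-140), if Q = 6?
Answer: -51664/3 ≈ -17221.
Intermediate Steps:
X(B, Z) = (B + B*Z)/(6 + Z) (X(B, Z) = (B + B*Z)/(Z + 6) = (B + B*Z)/(6 + Z))
X(-2, 6 + 3) + 123*(-140) = -2*(1 + (6 + 3))/(6 + (6 + 3)) + 123*(-140) = -2*(1 + 9)/(6 + 9) - 17220 = -2*10/15 - 17220 = -2*1/15*10 - 17220 = -4/3 - 17220 = -51664/3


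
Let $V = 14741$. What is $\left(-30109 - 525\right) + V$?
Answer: $-15893$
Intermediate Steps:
$\left(-30109 - 525\right) + V = \left(-30109 - 525\right) + 14741 = -30634 + 14741 = -15893$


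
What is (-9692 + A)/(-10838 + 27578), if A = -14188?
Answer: -398/279 ≈ -1.4265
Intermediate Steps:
(-9692 + A)/(-10838 + 27578) = (-9692 - 14188)/(-10838 + 27578) = -23880/16740 = -23880*1/16740 = -398/279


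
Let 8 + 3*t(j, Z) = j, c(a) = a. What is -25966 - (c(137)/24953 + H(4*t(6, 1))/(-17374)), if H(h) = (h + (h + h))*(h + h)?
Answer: -16885695226843/650300133 ≈ -25966.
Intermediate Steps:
t(j, Z) = -8/3 + j/3
H(h) = 6*h² (H(h) = (h + 2*h)*(2*h) = (3*h)*(2*h) = 6*h²)
-25966 - (c(137)/24953 + H(4*t(6, 1))/(-17374)) = -25966 - (137/24953 + (6*(4*(-8/3 + (⅓)*6))²)/(-17374)) = -25966 - (137*(1/24953) + (6*(4*(-8/3 + 2))²)*(-1/17374)) = -25966 - (137/24953 + (6*(4*(-⅔))²)*(-1/17374)) = -25966 - (137/24953 + (6*(-8/3)²)*(-1/17374)) = -25966 - (137/24953 + (6*(64/9))*(-1/17374)) = -25966 - (137/24953 + (128/3)*(-1/17374)) = -25966 - (137/24953 - 64/26061) = -25966 - 1*1973365/650300133 = -25966 - 1973365/650300133 = -16885695226843/650300133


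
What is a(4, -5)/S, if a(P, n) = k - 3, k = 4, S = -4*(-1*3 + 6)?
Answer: -1/12 ≈ -0.083333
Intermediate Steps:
S = -12 (S = -4*(-3 + 6) = -4*3 = -12)
a(P, n) = 1 (a(P, n) = 4 - 3 = 1)
a(4, -5)/S = 1/(-12) = 1*(-1/12) = -1/12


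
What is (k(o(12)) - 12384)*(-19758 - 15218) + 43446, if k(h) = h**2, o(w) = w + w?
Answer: 413040054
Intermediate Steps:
o(w) = 2*w
(k(o(12)) - 12384)*(-19758 - 15218) + 43446 = ((2*12)**2 - 12384)*(-19758 - 15218) + 43446 = (24**2 - 12384)*(-34976) + 43446 = (576 - 12384)*(-34976) + 43446 = -11808*(-34976) + 43446 = 412996608 + 43446 = 413040054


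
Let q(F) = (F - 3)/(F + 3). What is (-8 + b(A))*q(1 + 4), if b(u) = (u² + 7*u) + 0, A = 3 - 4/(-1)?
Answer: 45/2 ≈ 22.500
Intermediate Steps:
q(F) = (-3 + F)/(3 + F)
A = 7 (A = 3 - 4*(-1) = 3 + 4 = 7)
b(u) = u² + 7*u
(-8 + b(A))*q(1 + 4) = (-8 + 7*(7 + 7))*((-3 + (1 + 4))/(3 + (1 + 4))) = (-8 + 7*14)*((-3 + 5)/(3 + 5)) = (-8 + 98)*(2/8) = 90*((⅛)*2) = 90*(¼) = 45/2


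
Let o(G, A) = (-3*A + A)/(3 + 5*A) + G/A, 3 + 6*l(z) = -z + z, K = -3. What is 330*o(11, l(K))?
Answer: -6600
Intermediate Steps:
l(z) = -½ (l(z) = -½ + (-z + z)/6 = -½ + (⅙)*0 = -½ + 0 = -½)
o(G, A) = G/A - 2*A/(3 + 5*A) (o(G, A) = (-2*A)/(3 + 5*A) + G/A = -2*A/(3 + 5*A) + G/A = G/A - 2*A/(3 + 5*A))
330*o(11, l(K)) = 330*((-2*(-½)² + 3*11 + 5*(-½)*11)/((-½)*(3 + 5*(-½)))) = 330*(-2*(-2*¼ + 33 - 55/2)/(3 - 5/2)) = 330*(-2*(-½ + 33 - 55/2)/½) = 330*(-2*2*5) = 330*(-20) = -6600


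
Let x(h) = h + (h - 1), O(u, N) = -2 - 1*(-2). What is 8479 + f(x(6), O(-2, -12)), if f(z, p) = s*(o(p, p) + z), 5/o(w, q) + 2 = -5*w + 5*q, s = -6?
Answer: 8428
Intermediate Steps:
O(u, N) = 0 (O(u, N) = -2 + 2 = 0)
o(w, q) = 5/(-2 - 5*w + 5*q) (o(w, q) = 5/(-2 + (-5*w + 5*q)) = 5/(-2 - 5*w + 5*q))
x(h) = -1 + 2*h (x(h) = h + (-1 + h) = -1 + 2*h)
f(z, p) = 15 - 6*z (f(z, p) = -6*(5/(-2 - 5*p + 5*p) + z) = -6*(5/(-2) + z) = -6*(5*(-½) + z) = -6*(-5/2 + z) = 15 - 6*z)
8479 + f(x(6), O(-2, -12)) = 8479 + (15 - 6*(-1 + 2*6)) = 8479 + (15 - 6*(-1 + 12)) = 8479 + (15 - 6*11) = 8479 + (15 - 66) = 8479 - 51 = 8428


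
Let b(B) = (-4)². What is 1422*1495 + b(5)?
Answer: 2125906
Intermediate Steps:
b(B) = 16
1422*1495 + b(5) = 1422*1495 + 16 = 2125890 + 16 = 2125906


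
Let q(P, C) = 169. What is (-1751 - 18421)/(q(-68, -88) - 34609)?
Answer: 41/70 ≈ 0.58571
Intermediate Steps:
(-1751 - 18421)/(q(-68, -88) - 34609) = (-1751 - 18421)/(169 - 34609) = -20172/(-34440) = -20172*(-1/34440) = 41/70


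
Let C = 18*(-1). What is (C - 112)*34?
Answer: -4420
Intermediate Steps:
C = -18
(C - 112)*34 = (-18 - 112)*34 = -130*34 = -4420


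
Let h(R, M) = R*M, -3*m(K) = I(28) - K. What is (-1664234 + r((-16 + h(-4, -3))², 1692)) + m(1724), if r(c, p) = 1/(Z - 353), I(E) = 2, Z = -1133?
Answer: -2472198761/1486 ≈ -1.6637e+6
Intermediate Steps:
m(K) = -⅔ + K/3 (m(K) = -(2 - K)/3 = -⅔ + K/3)
h(R, M) = M*R
r(c, p) = -1/1486 (r(c, p) = 1/(-1133 - 353) = 1/(-1486) = -1/1486)
(-1664234 + r((-16 + h(-4, -3))², 1692)) + m(1724) = (-1664234 - 1/1486) + (-⅔ + (⅓)*1724) = -2473051725/1486 + (-⅔ + 1724/3) = -2473051725/1486 + 574 = -2472198761/1486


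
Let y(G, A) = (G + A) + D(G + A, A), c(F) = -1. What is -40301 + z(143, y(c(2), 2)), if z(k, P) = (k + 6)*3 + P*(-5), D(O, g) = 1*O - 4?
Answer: -39844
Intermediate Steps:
D(O, g) = -4 + O (D(O, g) = O - 4 = -4 + O)
y(G, A) = -4 + 2*A + 2*G (y(G, A) = (G + A) + (-4 + (G + A)) = (A + G) + (-4 + (A + G)) = (A + G) + (-4 + A + G) = -4 + 2*A + 2*G)
z(k, P) = 18 - 5*P + 3*k (z(k, P) = (6 + k)*3 - 5*P = (18 + 3*k) - 5*P = 18 - 5*P + 3*k)
-40301 + z(143, y(c(2), 2)) = -40301 + (18 - 5*(-4 + 2*2 + 2*(-1)) + 3*143) = -40301 + (18 - 5*(-4 + 4 - 2) + 429) = -40301 + (18 - 5*(-2) + 429) = -40301 + (18 + 10 + 429) = -40301 + 457 = -39844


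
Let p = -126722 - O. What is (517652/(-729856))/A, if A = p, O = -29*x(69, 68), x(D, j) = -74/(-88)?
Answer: 1423543/254295287120 ≈ 5.5980e-6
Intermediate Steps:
x(D, j) = 37/44 (x(D, j) = -74*(-1/88) = 37/44)
O = -1073/44 (O = -29*37/44 = -1073/44 ≈ -24.386)
p = -5574695/44 (p = -126722 - 1*(-1073/44) = -126722 + 1073/44 = -5574695/44 ≈ -1.2670e+5)
A = -5574695/44 ≈ -1.2670e+5
(517652/(-729856))/A = (517652/(-729856))/(-5574695/44) = (517652*(-1/729856))*(-44/5574695) = -129413/182464*(-44/5574695) = 1423543/254295287120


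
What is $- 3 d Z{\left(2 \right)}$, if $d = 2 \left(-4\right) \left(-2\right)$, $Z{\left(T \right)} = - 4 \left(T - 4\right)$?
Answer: $-384$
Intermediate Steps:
$Z{\left(T \right)} = 16 - 4 T$ ($Z{\left(T \right)} = - 4 \left(-4 + T\right) = 16 - 4 T$)
$d = 16$ ($d = \left(-8\right) \left(-2\right) = 16$)
$- 3 d Z{\left(2 \right)} = \left(-3\right) 16 \left(16 - 8\right) = - 48 \left(16 - 8\right) = \left(-48\right) 8 = -384$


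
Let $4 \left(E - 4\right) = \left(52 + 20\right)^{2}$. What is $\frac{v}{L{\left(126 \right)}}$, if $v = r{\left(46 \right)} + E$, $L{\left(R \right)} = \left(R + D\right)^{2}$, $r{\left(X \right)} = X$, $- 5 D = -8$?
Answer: $\frac{16825}{203522} \approx 0.082669$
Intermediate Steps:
$D = \frac{8}{5}$ ($D = \left(- \frac{1}{5}\right) \left(-8\right) = \frac{8}{5} \approx 1.6$)
$E = 1300$ ($E = 4 + \frac{\left(52 + 20\right)^{2}}{4} = 4 + \frac{72^{2}}{4} = 4 + \frac{1}{4} \cdot 5184 = 4 + 1296 = 1300$)
$L{\left(R \right)} = \left(\frac{8}{5} + R\right)^{2}$ ($L{\left(R \right)} = \left(R + \frac{8}{5}\right)^{2} = \left(\frac{8}{5} + R\right)^{2}$)
$v = 1346$ ($v = 46 + 1300 = 1346$)
$\frac{v}{L{\left(126 \right)}} = \frac{1346}{\frac{1}{25} \left(8 + 5 \cdot 126\right)^{2}} = \frac{1346}{\frac{1}{25} \left(8 + 630\right)^{2}} = \frac{1346}{\frac{1}{25} \cdot 638^{2}} = \frac{1346}{\frac{1}{25} \cdot 407044} = \frac{1346}{\frac{407044}{25}} = 1346 \cdot \frac{25}{407044} = \frac{16825}{203522}$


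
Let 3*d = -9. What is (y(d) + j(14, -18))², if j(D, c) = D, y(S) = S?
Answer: 121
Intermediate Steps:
d = -3 (d = (⅓)*(-9) = -3)
(y(d) + j(14, -18))² = (-3 + 14)² = 11² = 121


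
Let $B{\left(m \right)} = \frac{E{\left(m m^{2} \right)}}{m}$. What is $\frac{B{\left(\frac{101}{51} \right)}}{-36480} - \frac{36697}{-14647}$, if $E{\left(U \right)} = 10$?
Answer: $\frac{4506729753}{1798885952} \approx 2.5053$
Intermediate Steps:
$B{\left(m \right)} = \frac{10}{m}$
$\frac{B{\left(\frac{101}{51} \right)}}{-36480} - \frac{36697}{-14647} = \frac{10 \frac{1}{101 \cdot \frac{1}{51}}}{-36480} - \frac{36697}{-14647} = \frac{10}{101 \cdot \frac{1}{51}} \left(- \frac{1}{36480}\right) - - \frac{36697}{14647} = \frac{10}{\frac{101}{51}} \left(- \frac{1}{36480}\right) + \frac{36697}{14647} = 10 \cdot \frac{51}{101} \left(- \frac{1}{36480}\right) + \frac{36697}{14647} = \frac{510}{101} \left(- \frac{1}{36480}\right) + \frac{36697}{14647} = - \frac{17}{122816} + \frac{36697}{14647} = \frac{4506729753}{1798885952}$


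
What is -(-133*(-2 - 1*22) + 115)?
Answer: -3307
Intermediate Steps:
-(-133*(-2 - 1*22) + 115) = -(-133*(-2 - 22) + 115) = -(-133*(-24) + 115) = -(3192 + 115) = -1*3307 = -3307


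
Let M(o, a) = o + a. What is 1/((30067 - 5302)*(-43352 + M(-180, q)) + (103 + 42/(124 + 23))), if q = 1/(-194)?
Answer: -1358/1464019065933 ≈ -9.2758e-10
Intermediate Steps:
q = -1/194 ≈ -0.0051546
M(o, a) = a + o
1/((30067 - 5302)*(-43352 + M(-180, q)) + (103 + 42/(124 + 23))) = 1/((30067 - 5302)*(-43352 + (-1/194 - 180)) + (103 + 42/(124 + 23))) = 1/(24765*(-43352 - 34921/194) + (103 + 42/147)) = 1/(24765*(-8445209/194) + (103 + 42*(1/147))) = 1/(-209145600885/194 + (103 + 2/7)) = 1/(-209145600885/194 + 723/7) = 1/(-1464019065933/1358) = -1358/1464019065933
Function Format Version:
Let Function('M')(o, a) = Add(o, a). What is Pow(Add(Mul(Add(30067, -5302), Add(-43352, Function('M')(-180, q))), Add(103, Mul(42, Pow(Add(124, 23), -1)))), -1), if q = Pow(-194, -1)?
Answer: Rational(-1358, 1464019065933) ≈ -9.2758e-10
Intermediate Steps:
q = Rational(-1, 194) ≈ -0.0051546
Function('M')(o, a) = Add(a, o)
Pow(Add(Mul(Add(30067, -5302), Add(-43352, Function('M')(-180, q))), Add(103, Mul(42, Pow(Add(124, 23), -1)))), -1) = Pow(Add(Mul(Add(30067, -5302), Add(-43352, Add(Rational(-1, 194), -180))), Add(103, Mul(42, Pow(Add(124, 23), -1)))), -1) = Pow(Add(Mul(24765, Add(-43352, Rational(-34921, 194))), Add(103, Mul(42, Pow(147, -1)))), -1) = Pow(Add(Mul(24765, Rational(-8445209, 194)), Add(103, Mul(42, Rational(1, 147)))), -1) = Pow(Add(Rational(-209145600885, 194), Add(103, Rational(2, 7))), -1) = Pow(Add(Rational(-209145600885, 194), Rational(723, 7)), -1) = Pow(Rational(-1464019065933, 1358), -1) = Rational(-1358, 1464019065933)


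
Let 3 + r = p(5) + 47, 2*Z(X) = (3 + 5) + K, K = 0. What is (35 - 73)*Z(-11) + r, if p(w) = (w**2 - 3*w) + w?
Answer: -93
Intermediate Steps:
p(w) = w**2 - 2*w
Z(X) = 4 (Z(X) = ((3 + 5) + 0)/2 = (8 + 0)/2 = (1/2)*8 = 4)
r = 59 (r = -3 + (5*(-2 + 5) + 47) = -3 + (5*3 + 47) = -3 + (15 + 47) = -3 + 62 = 59)
(35 - 73)*Z(-11) + r = (35 - 73)*4 + 59 = -38*4 + 59 = -152 + 59 = -93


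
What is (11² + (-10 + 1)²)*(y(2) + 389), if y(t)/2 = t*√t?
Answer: 78578 + 808*√2 ≈ 79721.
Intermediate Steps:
y(t) = 2*t^(3/2) (y(t) = 2*(t*√t) = 2*t^(3/2))
(11² + (-10 + 1)²)*(y(2) + 389) = (11² + (-10 + 1)²)*(2*2^(3/2) + 389) = (121 + (-9)²)*(2*(2*√2) + 389) = (121 + 81)*(4*√2 + 389) = 202*(389 + 4*√2) = 78578 + 808*√2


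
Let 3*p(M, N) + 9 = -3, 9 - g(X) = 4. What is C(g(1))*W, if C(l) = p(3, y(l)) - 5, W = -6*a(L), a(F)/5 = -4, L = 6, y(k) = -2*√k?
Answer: -1080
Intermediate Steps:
g(X) = 5 (g(X) = 9 - 1*4 = 9 - 4 = 5)
p(M, N) = -4 (p(M, N) = -3 + (⅓)*(-3) = -3 - 1 = -4)
a(F) = -20 (a(F) = 5*(-4) = -20)
W = 120 (W = -6*(-20) = 120)
C(l) = -9 (C(l) = -4 - 5 = -9)
C(g(1))*W = -9*120 = -1080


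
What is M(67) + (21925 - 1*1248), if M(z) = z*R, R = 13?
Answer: 21548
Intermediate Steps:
M(z) = 13*z (M(z) = z*13 = 13*z)
M(67) + (21925 - 1*1248) = 13*67 + (21925 - 1*1248) = 871 + (21925 - 1248) = 871 + 20677 = 21548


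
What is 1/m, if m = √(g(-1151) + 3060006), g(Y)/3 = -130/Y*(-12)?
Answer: √4053893622126/3522062226 ≈ 0.00057166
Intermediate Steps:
g(Y) = 4680/Y (g(Y) = 3*(-130/Y*(-12)) = 3*(1560/Y) = 4680/Y)
m = √4053893622126/1151 (m = √(4680/(-1151) + 3060006) = √(4680*(-1/1151) + 3060006) = √(-4680/1151 + 3060006) = √(3522062226/1151) = √4053893622126/1151 ≈ 1749.3)
1/m = 1/(√4053893622126/1151) = √4053893622126/3522062226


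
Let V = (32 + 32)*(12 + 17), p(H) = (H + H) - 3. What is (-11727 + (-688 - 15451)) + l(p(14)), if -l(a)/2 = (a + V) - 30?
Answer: -31568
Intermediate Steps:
p(H) = -3 + 2*H (p(H) = 2*H - 3 = -3 + 2*H)
V = 1856 (V = 64*29 = 1856)
l(a) = -3652 - 2*a (l(a) = -2*((a + 1856) - 30) = -2*((1856 + a) - 30) = -2*(1826 + a) = -3652 - 2*a)
(-11727 + (-688 - 15451)) + l(p(14)) = (-11727 + (-688 - 15451)) + (-3652 - 2*(-3 + 2*14)) = (-11727 - 16139) + (-3652 - 2*(-3 + 28)) = -27866 + (-3652 - 2*25) = -27866 + (-3652 - 50) = -27866 - 3702 = -31568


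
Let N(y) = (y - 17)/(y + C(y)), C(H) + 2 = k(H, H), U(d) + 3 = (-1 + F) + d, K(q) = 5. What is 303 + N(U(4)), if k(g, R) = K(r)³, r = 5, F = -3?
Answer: 1817/6 ≈ 302.83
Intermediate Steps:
U(d) = -7 + d (U(d) = -3 + ((-1 - 3) + d) = -3 + (-4 + d) = -7 + d)
k(g, R) = 125 (k(g, R) = 5³ = 125)
C(H) = 123 (C(H) = -2 + 125 = 123)
N(y) = (-17 + y)/(123 + y) (N(y) = (y - 17)/(y + 123) = (-17 + y)/(123 + y))
303 + N(U(4)) = 303 + (-17 + (-7 + 4))/(123 + (-7 + 4)) = 303 + (-17 - 3)/(123 - 3) = 303 - 20/120 = 303 + (1/120)*(-20) = 303 - ⅙ = 1817/6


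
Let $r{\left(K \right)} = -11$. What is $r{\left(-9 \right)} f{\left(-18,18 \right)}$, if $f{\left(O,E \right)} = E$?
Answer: $-198$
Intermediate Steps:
$r{\left(-9 \right)} f{\left(-18,18 \right)} = \left(-11\right) 18 = -198$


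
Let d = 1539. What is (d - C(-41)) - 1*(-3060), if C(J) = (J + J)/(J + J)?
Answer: 4598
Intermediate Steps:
C(J) = 1 (C(J) = (2*J)/((2*J)) = (2*J)*(1/(2*J)) = 1)
(d - C(-41)) - 1*(-3060) = (1539 - 1*1) - 1*(-3060) = (1539 - 1) + 3060 = 1538 + 3060 = 4598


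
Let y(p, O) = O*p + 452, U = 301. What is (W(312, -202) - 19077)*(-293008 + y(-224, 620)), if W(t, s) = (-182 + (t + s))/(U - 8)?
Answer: 2411568902988/293 ≈ 8.2306e+9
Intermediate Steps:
y(p, O) = 452 + O*p
W(t, s) = -182/293 + s/293 + t/293 (W(t, s) = (-182 + (t + s))/(301 - 8) = (-182 + (s + t))/293 = (-182 + s + t)*(1/293) = -182/293 + s/293 + t/293)
(W(312, -202) - 19077)*(-293008 + y(-224, 620)) = ((-182/293 + (1/293)*(-202) + (1/293)*312) - 19077)*(-293008 + (452 + 620*(-224))) = ((-182/293 - 202/293 + 312/293) - 19077)*(-293008 + (452 - 138880)) = (-72/293 - 19077)*(-293008 - 138428) = -5589633/293*(-431436) = 2411568902988/293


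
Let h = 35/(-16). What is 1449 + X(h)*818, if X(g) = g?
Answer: -2723/8 ≈ -340.38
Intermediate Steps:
h = -35/16 (h = 35*(-1/16) = -35/16 ≈ -2.1875)
1449 + X(h)*818 = 1449 - 35/16*818 = 1449 - 14315/8 = -2723/8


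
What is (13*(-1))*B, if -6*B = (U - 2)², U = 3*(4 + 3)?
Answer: 4693/6 ≈ 782.17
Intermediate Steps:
U = 21 (U = 3*7 = 21)
B = -361/6 (B = -(21 - 2)²/6 = -⅙*19² = -⅙*361 = -361/6 ≈ -60.167)
(13*(-1))*B = (13*(-1))*(-361/6) = -13*(-361/6) = 4693/6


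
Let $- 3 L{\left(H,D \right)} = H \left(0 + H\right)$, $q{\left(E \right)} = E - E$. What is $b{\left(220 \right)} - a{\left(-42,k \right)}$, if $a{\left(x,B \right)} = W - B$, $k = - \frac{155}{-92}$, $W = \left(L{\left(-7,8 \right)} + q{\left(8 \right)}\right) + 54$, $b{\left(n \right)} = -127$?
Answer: $- \frac{44983}{276} \approx -162.98$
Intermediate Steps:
$q{\left(E \right)} = 0$
$L{\left(H,D \right)} = - \frac{H^{2}}{3}$ ($L{\left(H,D \right)} = - \frac{H \left(0 + H\right)}{3} = - \frac{H H}{3} = - \frac{H^{2}}{3}$)
$W = \frac{113}{3}$ ($W = \left(- \frac{\left(-7\right)^{2}}{3} + 0\right) + 54 = \left(\left(- \frac{1}{3}\right) 49 + 0\right) + 54 = \left(- \frac{49}{3} + 0\right) + 54 = - \frac{49}{3} + 54 = \frac{113}{3} \approx 37.667$)
$k = \frac{155}{92}$ ($k = \left(-155\right) \left(- \frac{1}{92}\right) = \frac{155}{92} \approx 1.6848$)
$a{\left(x,B \right)} = \frac{113}{3} - B$
$b{\left(220 \right)} - a{\left(-42,k \right)} = -127 - \left(\frac{113}{3} - \frac{155}{92}\right) = -127 - \frac{9931}{276} = - \frac{44983}{276}$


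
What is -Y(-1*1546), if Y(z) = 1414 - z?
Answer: -2960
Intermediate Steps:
-Y(-1*1546) = -(1414 - (-1)*1546) = -(1414 - 1*(-1546)) = -(1414 + 1546) = -1*2960 = -2960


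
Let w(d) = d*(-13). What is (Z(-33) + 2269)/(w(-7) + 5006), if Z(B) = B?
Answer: 2236/5097 ≈ 0.43869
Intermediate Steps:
w(d) = -13*d
(Z(-33) + 2269)/(w(-7) + 5006) = (-33 + 2269)/(-13*(-7) + 5006) = 2236/(91 + 5006) = 2236/5097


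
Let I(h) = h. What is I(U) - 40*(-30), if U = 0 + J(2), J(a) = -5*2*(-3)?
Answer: 1230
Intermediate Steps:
J(a) = 30 (J(a) = -10*(-3) = 30)
U = 30 (U = 0 + 30 = 30)
I(U) - 40*(-30) = 30 - 40*(-30) = 30 + 1200 = 1230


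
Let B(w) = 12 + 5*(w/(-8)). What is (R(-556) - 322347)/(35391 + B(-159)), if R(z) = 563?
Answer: -2574272/284019 ≈ -9.0637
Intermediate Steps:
B(w) = 12 - 5*w/8 (B(w) = 12 + 5*(w*(-⅛)) = 12 + 5*(-w/8) = 12 - 5*w/8)
(R(-556) - 322347)/(35391 + B(-159)) = (563 - 322347)/(35391 + (12 - 5/8*(-159))) = -321784/(35391 + (12 + 795/8)) = -321784/(35391 + 891/8) = -321784/284019/8 = -321784*8/284019 = -2574272/284019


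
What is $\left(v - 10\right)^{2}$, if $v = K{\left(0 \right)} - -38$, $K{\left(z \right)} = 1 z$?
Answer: $784$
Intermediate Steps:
$K{\left(z \right)} = z$
$v = 38$ ($v = 0 - -38 = 0 + 38 = 38$)
$\left(v - 10\right)^{2} = \left(38 - 10\right)^{2} = 28^{2} = 784$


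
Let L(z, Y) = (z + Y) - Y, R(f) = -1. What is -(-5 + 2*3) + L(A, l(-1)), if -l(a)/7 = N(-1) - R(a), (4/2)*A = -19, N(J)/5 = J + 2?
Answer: -21/2 ≈ -10.500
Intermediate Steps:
N(J) = 10 + 5*J (N(J) = 5*(J + 2) = 5*(2 + J) = 10 + 5*J)
A = -19/2 (A = (½)*(-19) = -19/2 ≈ -9.5000)
l(a) = -42 (l(a) = -7*((10 + 5*(-1)) - 1*(-1)) = -7*((10 - 5) + 1) = -7*(5 + 1) = -7*6 = -42)
L(z, Y) = z (L(z, Y) = (Y + z) - Y = z)
-(-5 + 2*3) + L(A, l(-1)) = -(-5 + 2*3) - 19/2 = -(-5 + 6) - 19/2 = -1*1 - 19/2 = -1 - 19/2 = -21/2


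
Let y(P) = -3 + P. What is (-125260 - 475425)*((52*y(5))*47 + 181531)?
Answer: -111979097015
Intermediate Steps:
(-125260 - 475425)*((52*y(5))*47 + 181531) = (-125260 - 475425)*((52*(-3 + 5))*47 + 181531) = -600685*((52*2)*47 + 181531) = -600685*(104*47 + 181531) = -600685*(4888 + 181531) = -600685*186419 = -111979097015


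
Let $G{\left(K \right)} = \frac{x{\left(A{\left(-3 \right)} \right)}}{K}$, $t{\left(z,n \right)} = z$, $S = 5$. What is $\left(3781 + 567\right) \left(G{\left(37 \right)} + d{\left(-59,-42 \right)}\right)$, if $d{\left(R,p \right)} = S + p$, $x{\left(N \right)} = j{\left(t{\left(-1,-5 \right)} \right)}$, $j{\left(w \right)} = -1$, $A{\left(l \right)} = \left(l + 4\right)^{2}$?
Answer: $- \frac{5956760}{37} \approx -1.6099 \cdot 10^{5}$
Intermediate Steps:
$A{\left(l \right)} = \left(4 + l\right)^{2}$
$x{\left(N \right)} = -1$
$d{\left(R,p \right)} = 5 + p$
$G{\left(K \right)} = - \frac{1}{K}$
$\left(3781 + 567\right) \left(G{\left(37 \right)} + d{\left(-59,-42 \right)}\right) = \left(3781 + 567\right) \left(- \frac{1}{37} + \left(5 - 42\right)\right) = 4348 \left(\left(-1\right) \frac{1}{37} - 37\right) = 4348 \left(- \frac{1}{37} - 37\right) = 4348 \left(- \frac{1370}{37}\right) = - \frac{5956760}{37}$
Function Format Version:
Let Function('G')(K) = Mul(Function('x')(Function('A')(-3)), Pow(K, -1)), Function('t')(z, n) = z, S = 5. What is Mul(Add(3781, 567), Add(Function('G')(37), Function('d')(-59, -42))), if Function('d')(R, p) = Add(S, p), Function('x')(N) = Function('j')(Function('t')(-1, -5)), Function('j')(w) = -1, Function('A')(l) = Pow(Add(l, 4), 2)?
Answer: Rational(-5956760, 37) ≈ -1.6099e+5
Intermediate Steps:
Function('A')(l) = Pow(Add(4, l), 2)
Function('x')(N) = -1
Function('d')(R, p) = Add(5, p)
Function('G')(K) = Mul(-1, Pow(K, -1))
Mul(Add(3781, 567), Add(Function('G')(37), Function('d')(-59, -42))) = Mul(Add(3781, 567), Add(Mul(-1, Pow(37, -1)), Add(5, -42))) = Mul(4348, Add(Mul(-1, Rational(1, 37)), -37)) = Mul(4348, Add(Rational(-1, 37), -37)) = Mul(4348, Rational(-1370, 37)) = Rational(-5956760, 37)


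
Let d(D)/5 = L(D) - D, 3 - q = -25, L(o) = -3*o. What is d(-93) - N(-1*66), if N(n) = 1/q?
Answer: 52079/28 ≈ 1860.0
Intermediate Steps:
q = 28 (q = 3 - 1*(-25) = 3 + 25 = 28)
d(D) = -20*D (d(D) = 5*(-3*D - D) = 5*(-4*D) = -20*D)
N(n) = 1/28
d(-93) - N(-1*66) = -20*(-93) - 1*1/28 = 1860 - 1/28 = 52079/28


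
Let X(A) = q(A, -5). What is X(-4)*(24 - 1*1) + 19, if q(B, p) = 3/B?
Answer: 7/4 ≈ 1.7500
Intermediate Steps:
X(A) = 3/A
X(-4)*(24 - 1*1) + 19 = (3/(-4))*(24 - 1*1) + 19 = (3*(-1/4))*(24 - 1) + 19 = -3/4*23 + 19 = -69/4 + 19 = 7/4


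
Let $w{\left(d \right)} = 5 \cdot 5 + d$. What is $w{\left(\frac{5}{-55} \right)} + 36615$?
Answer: $\frac{403039}{11} \approx 36640.0$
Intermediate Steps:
$w{\left(d \right)} = 25 + d$
$w{\left(\frac{5}{-55} \right)} + 36615 = \left(25 + \frac{5}{-55}\right) + 36615 = \left(25 + 5 \left(- \frac{1}{55}\right)\right) + 36615 = \left(25 - \frac{1}{11}\right) + 36615 = \frac{274}{11} + 36615 = \frac{403039}{11}$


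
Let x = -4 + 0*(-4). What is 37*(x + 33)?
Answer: 1073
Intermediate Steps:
x = -4 (x = -4 + 0 = -4)
37*(x + 33) = 37*(-4 + 33) = 37*29 = 1073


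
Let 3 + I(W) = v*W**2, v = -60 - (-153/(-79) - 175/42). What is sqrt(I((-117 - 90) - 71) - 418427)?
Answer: 14*I*sqrt(1399390437)/237 ≈ 2209.8*I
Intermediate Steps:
v = -27383/474 (v = -60 - (-153*(-1/79) - 175*1/42) = -60 - (153/79 - 25/6) = -60 - 1*(-1057/474) = -60 + 1057/474 = -27383/474 ≈ -57.770)
I(W) = -3 - 27383*W**2/474
sqrt(I((-117 - 90) - 71) - 418427) = sqrt((-3 - 27383*((-117 - 90) - 71)**2/474) - 418427) = sqrt((-3 - 27383*(-207 - 71)**2/474) - 418427) = sqrt((-3 - 27383/474*(-278)**2) - 418427) = sqrt((-3 - 27383/474*77284) - 418427) = sqrt((-3 - 1058133886/237) - 418427) = sqrt(-1058134597/237 - 418427) = sqrt(-1157301796/237) = 14*I*sqrt(1399390437)/237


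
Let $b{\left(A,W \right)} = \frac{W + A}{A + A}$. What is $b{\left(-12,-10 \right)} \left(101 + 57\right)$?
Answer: $\frac{869}{6} \approx 144.83$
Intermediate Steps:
$b{\left(A,W \right)} = \frac{A + W}{2 A}$
$b{\left(-12,-10 \right)} \left(101 + 57\right) = \frac{-12 - 10}{2 \left(-12\right)} \left(101 + 57\right) = \frac{1}{2} \left(- \frac{1}{12}\right) \left(-22\right) 158 = \frac{11}{12} \cdot 158 = \frac{869}{6}$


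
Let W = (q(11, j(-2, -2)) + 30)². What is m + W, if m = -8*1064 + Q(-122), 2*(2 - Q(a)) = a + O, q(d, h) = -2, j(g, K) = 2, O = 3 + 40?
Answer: -15373/2 ≈ -7686.5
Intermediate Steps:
O = 43
Q(a) = -39/2 - a/2 (Q(a) = 2 - (a + 43)/2 = 2 - (43 + a)/2 = 2 + (-43/2 - a/2) = -39/2 - a/2)
W = 784 (W = (-2 + 30)² = 28² = 784)
m = -16941/2 (m = -8*1064 + (-39/2 - ½*(-122)) = -8512 + (-39/2 + 61) = -8512 + 83/2 = -16941/2 ≈ -8470.5)
m + W = -16941/2 + 784 = -15373/2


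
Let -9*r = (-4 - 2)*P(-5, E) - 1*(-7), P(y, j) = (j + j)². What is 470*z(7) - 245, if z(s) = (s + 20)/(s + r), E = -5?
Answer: -23255/328 ≈ -70.899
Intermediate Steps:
P(y, j) = 4*j² (P(y, j) = (2*j)² = 4*j²)
r = 593/9 (r = -((-4 - 2)*(4*(-5)²) - 1*(-7))/9 = -(-24*25 + 7)/9 = -(-6*100 + 7)/9 = -(-600 + 7)/9 = -⅑*(-593) = 593/9 ≈ 65.889)
z(s) = (20 + s)/(593/9 + s) (z(s) = (s + 20)/(s + 593/9) = (20 + s)/(593/9 + s))
470*z(7) - 245 = 470*(9*(20 + 7)/(593 + 9*7)) - 245 = 470*(9*27/(593 + 63)) - 245 = 470*(9*27/656) - 245 = 470*(9*(1/656)*27) - 245 = 470*(243/656) - 245 = 57105/328 - 245 = -23255/328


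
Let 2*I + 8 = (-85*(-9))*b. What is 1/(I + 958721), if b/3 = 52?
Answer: 1/1018387 ≈ 9.8195e-7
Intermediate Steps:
b = 156 (b = 3*52 = 156)
I = 59666 (I = -4 + (-85*(-9)*156)/2 = -4 + (765*156)/2 = -4 + (½)*119340 = -4 + 59670 = 59666)
1/(I + 958721) = 1/(59666 + 958721) = 1/1018387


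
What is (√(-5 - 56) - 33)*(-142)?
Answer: 4686 - 142*I*√61 ≈ 4686.0 - 1109.1*I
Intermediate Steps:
(√(-5 - 56) - 33)*(-142) = (√(-61) - 33)*(-142) = (I*√61 - 33)*(-142) = (-33 + I*√61)*(-142) = 4686 - 142*I*√61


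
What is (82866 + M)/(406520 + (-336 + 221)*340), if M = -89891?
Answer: -1405/73484 ≈ -0.019120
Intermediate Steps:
(82866 + M)/(406520 + (-336 + 221)*340) = (82866 - 89891)/(406520 + (-336 + 221)*340) = -7025/(406520 - 115*340) = -7025/(406520 - 39100) = -7025/367420 = -7025*1/367420 = -1405/73484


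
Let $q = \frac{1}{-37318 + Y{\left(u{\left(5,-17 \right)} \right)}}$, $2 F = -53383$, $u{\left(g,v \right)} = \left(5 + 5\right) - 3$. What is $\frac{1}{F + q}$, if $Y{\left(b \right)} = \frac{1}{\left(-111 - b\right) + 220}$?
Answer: $- \frac{7612870}{203198919809} \approx -3.7465 \cdot 10^{-5}$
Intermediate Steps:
$u{\left(g,v \right)} = 7$ ($u{\left(g,v \right)} = 10 - 3 = 7$)
$Y{\left(b \right)} = \frac{1}{109 - b}$
$F = - \frac{53383}{2}$ ($F = \frac{1}{2} \left(-53383\right) = - \frac{53383}{2} \approx -26692.0$)
$q = - \frac{102}{3806435}$ ($q = \frac{1}{-37318 - \frac{1}{-109 + 7}} = \frac{1}{-37318 - \frac{1}{-102}} = \frac{1}{-37318 - - \frac{1}{102}} = \frac{1}{-37318 + \frac{1}{102}} = \frac{1}{- \frac{3806435}{102}} = - \frac{102}{3806435} \approx -2.6797 \cdot 10^{-5}$)
$\frac{1}{F + q} = \frac{1}{- \frac{53383}{2} - \frac{102}{3806435}} = \frac{1}{- \frac{203198919809}{7612870}} = - \frac{7612870}{203198919809}$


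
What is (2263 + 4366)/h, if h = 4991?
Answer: 947/713 ≈ 1.3282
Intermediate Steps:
(2263 + 4366)/h = (2263 + 4366)/4991 = 6629*(1/4991) = 947/713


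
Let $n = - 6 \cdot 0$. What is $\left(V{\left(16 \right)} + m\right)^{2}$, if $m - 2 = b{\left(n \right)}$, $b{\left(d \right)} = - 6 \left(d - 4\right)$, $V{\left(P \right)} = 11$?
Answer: $1369$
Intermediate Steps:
$n = 0$ ($n = \left(-1\right) 0 = 0$)
$b{\left(d \right)} = 24 - 6 d$ ($b{\left(d \right)} = - 6 \left(-4 + d\right) = 24 - 6 d$)
$m = 26$ ($m = 2 + \left(24 - 0\right) = 2 + \left(24 + 0\right) = 2 + 24 = 26$)
$\left(V{\left(16 \right)} + m\right)^{2} = \left(11 + 26\right)^{2} = 37^{2} = 1369$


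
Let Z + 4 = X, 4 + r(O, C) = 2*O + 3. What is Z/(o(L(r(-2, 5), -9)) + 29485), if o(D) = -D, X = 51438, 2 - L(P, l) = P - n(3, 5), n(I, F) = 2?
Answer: 25717/14738 ≈ 1.7449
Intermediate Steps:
r(O, C) = -1 + 2*O (r(O, C) = -4 + (2*O + 3) = -4 + (3 + 2*O) = -1 + 2*O)
L(P, l) = 4 - P (L(P, l) = 2 - (P - 1*2) = 2 - (P - 2) = 2 - (-2 + P) = 2 + (2 - P) = 4 - P)
Z = 51434 (Z = -4 + 51438 = 51434)
Z/(o(L(r(-2, 5), -9)) + 29485) = 51434/(-(4 - (-1 + 2*(-2))) + 29485) = 51434/(-(4 - (-1 - 4)) + 29485) = 51434/(-(4 - 1*(-5)) + 29485) = 51434/(-(4 + 5) + 29485) = 51434/(-1*9 + 29485) = 51434/(-9 + 29485) = 51434/29476 = 51434*(1/29476) = 25717/14738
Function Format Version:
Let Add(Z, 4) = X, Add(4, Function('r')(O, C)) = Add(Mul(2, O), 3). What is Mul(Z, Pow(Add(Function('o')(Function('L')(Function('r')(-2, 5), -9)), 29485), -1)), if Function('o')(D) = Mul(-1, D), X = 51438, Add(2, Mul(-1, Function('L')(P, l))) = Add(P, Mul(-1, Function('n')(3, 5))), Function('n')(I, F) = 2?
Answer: Rational(25717, 14738) ≈ 1.7449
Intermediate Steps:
Function('r')(O, C) = Add(-1, Mul(2, O)) (Function('r')(O, C) = Add(-4, Add(Mul(2, O), 3)) = Add(-4, Add(3, Mul(2, O))) = Add(-1, Mul(2, O)))
Function('L')(P, l) = Add(4, Mul(-1, P)) (Function('L')(P, l) = Add(2, Mul(-1, Add(P, Mul(-1, 2)))) = Add(2, Mul(-1, Add(P, -2))) = Add(2, Mul(-1, Add(-2, P))) = Add(2, Add(2, Mul(-1, P))) = Add(4, Mul(-1, P)))
Z = 51434 (Z = Add(-4, 51438) = 51434)
Mul(Z, Pow(Add(Function('o')(Function('L')(Function('r')(-2, 5), -9)), 29485), -1)) = Mul(51434, Pow(Add(Mul(-1, Add(4, Mul(-1, Add(-1, Mul(2, -2))))), 29485), -1)) = Mul(51434, Pow(Add(Mul(-1, Add(4, Mul(-1, Add(-1, -4)))), 29485), -1)) = Mul(51434, Pow(Add(Mul(-1, Add(4, Mul(-1, -5))), 29485), -1)) = Mul(51434, Pow(Add(Mul(-1, Add(4, 5)), 29485), -1)) = Mul(51434, Pow(Add(Mul(-1, 9), 29485), -1)) = Mul(51434, Pow(Add(-9, 29485), -1)) = Mul(51434, Pow(29476, -1)) = Mul(51434, Rational(1, 29476)) = Rational(25717, 14738)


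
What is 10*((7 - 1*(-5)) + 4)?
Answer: 160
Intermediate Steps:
10*((7 - 1*(-5)) + 4) = 10*((7 + 5) + 4) = 10*(12 + 4) = 10*16 = 160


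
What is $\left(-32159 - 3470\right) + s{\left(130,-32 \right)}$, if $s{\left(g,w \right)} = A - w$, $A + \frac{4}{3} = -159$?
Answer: $- \frac{107272}{3} \approx -35757.0$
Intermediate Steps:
$A = - \frac{481}{3}$ ($A = - \frac{4}{3} - 159 = - \frac{481}{3} \approx -160.33$)
$s{\left(g,w \right)} = - \frac{481}{3} - w$
$\left(-32159 - 3470\right) + s{\left(130,-32 \right)} = \left(-32159 - 3470\right) - \frac{385}{3} = -35629 + \left(- \frac{481}{3} + 32\right) = -35629 - \frac{385}{3} = - \frac{107272}{3}$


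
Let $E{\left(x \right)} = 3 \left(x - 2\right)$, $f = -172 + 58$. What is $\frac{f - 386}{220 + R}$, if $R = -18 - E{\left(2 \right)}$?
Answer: $- \frac{250}{101} \approx -2.4752$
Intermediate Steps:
$f = -114$
$E{\left(x \right)} = -6 + 3 x$ ($E{\left(x \right)} = 3 \left(-2 + x\right) = -6 + 3 x$)
$R = -18$ ($R = -18 - \left(-6 + 3 \cdot 2\right) = -18 - \left(-6 + 6\right) = -18 - 0 = -18 + 0 = -18$)
$\frac{f - 386}{220 + R} = \frac{-114 - 386}{220 - 18} = - \frac{500}{202} = \left(-500\right) \frac{1}{202} = - \frac{250}{101}$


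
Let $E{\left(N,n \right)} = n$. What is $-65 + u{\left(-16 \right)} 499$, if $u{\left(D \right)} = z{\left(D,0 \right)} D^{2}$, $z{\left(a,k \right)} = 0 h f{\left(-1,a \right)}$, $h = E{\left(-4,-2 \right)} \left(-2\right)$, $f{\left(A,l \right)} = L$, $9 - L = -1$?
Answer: $-65$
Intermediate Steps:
$L = 10$ ($L = 9 - -1 = 9 + 1 = 10$)
$f{\left(A,l \right)} = 10$
$h = 4$ ($h = \left(-2\right) \left(-2\right) = 4$)
$z{\left(a,k \right)} = 0$ ($z{\left(a,k \right)} = 0 \cdot 4 \cdot 10 = 0 \cdot 10 = 0$)
$u{\left(D \right)} = 0$ ($u{\left(D \right)} = 0 D^{2} = 0$)
$-65 + u{\left(-16 \right)} 499 = -65 + 0 \cdot 499 = -65 + 0 = -65$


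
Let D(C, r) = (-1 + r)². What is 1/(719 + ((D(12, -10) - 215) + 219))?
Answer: 1/844 ≈ 0.0011848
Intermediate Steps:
1/(719 + ((D(12, -10) - 215) + 219)) = 1/(719 + (((-1 - 10)² - 215) + 219)) = 1/(719 + (((-11)² - 215) + 219)) = 1/(719 + ((121 - 215) + 219)) = 1/(719 + (-94 + 219)) = 1/(719 + 125) = 1/844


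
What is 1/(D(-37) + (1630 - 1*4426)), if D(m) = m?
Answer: -1/2833 ≈ -0.00035298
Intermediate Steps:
1/(D(-37) + (1630 - 1*4426)) = 1/(-37 + (1630 - 1*4426)) = 1/(-37 + (1630 - 4426)) = 1/(-37 - 2796) = 1/(-2833) = -1/2833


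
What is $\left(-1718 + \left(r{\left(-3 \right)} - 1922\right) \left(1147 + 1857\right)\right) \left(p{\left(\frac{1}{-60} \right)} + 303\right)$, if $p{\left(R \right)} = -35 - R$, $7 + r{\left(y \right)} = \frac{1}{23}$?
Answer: $- \frac{357306360203}{230} \approx -1.5535 \cdot 10^{9}$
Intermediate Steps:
$r{\left(y \right)} = - \frac{160}{23}$ ($r{\left(y \right)} = -7 + \frac{1}{23} = - \frac{160}{23}$)
$\left(-1718 + \left(r{\left(-3 \right)} - 1922\right) \left(1147 + 1857\right)\right) \left(p{\left(\frac{1}{-60} \right)} + 303\right) = \left(-1718 + \left(- \frac{160}{23} - 1922\right) \left(1147 + 1857\right)\right) \left(\left(-35 - \frac{1}{-60}\right) + 303\right) = \left(-1718 - \frac{133275464}{23}\right) \left(\left(-35 - - \frac{1}{60}\right) + 303\right) = \left(-1718 - \frac{133275464}{23}\right) \left(\left(-35 + \frac{1}{60}\right) + 303\right) = - \frac{133314978 \left(- \frac{2099}{60} + 303\right)}{23} = \left(- \frac{133314978}{23}\right) \frac{16081}{60} = - \frac{357306360203}{230}$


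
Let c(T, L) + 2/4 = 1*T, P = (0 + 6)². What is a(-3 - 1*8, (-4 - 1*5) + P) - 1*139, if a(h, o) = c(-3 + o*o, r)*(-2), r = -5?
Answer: -1590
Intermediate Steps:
P = 36 (P = 6² = 36)
c(T, L) = -½ + T (c(T, L) = -½ + 1*T = -½ + T)
a(h, o) = 7 - 2*o² (a(h, o) = (-½ + (-3 + o*o))*(-2) = (-½ + (-3 + o²))*(-2) = (-7/2 + o²)*(-2) = 7 - 2*o²)
a(-3 - 1*8, (-4 - 1*5) + P) - 1*139 = (7 - 2*((-4 - 1*5) + 36)²) - 1*139 = (7 - 2*((-4 - 5) + 36)²) - 139 = (7 - 2*(-9 + 36)²) - 139 = (7 - 2*27²) - 139 = (7 - 2*729) - 139 = (7 - 1458) - 139 = -1451 - 139 = -1590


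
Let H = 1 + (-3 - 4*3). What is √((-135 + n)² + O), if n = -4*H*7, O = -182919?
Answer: I*√116870 ≈ 341.86*I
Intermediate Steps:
H = -14 (H = 1 + (-3 - 12) = 1 - 15 = -14)
n = 392 (n = -4*(-14)*7 = 56*7 = 392)
√((-135 + n)² + O) = √((-135 + 392)² - 182919) = √(257² - 182919) = √(66049 - 182919) = √(-116870) = I*√116870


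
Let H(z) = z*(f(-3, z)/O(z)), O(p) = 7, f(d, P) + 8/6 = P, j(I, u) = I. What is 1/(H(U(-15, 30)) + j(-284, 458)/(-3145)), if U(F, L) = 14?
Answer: 9435/239872 ≈ 0.039333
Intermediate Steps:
f(d, P) = -4/3 + P
H(z) = z*(-4/21 + z/7) (H(z) = z*((-4/3 + z)/7) = z*((-4/3 + z)*(⅐)) = z*(-4/21 + z/7))
1/(H(U(-15, 30)) + j(-284, 458)/(-3145)) = 1/((1/21)*14*(-4 + 3*14) - 284/(-3145)) = 1/((1/21)*14*(-4 + 42) - 284*(-1/3145)) = 1/((1/21)*14*38 + 284/3145) = 1/(76/3 + 284/3145) = 1/(239872/9435) = 9435/239872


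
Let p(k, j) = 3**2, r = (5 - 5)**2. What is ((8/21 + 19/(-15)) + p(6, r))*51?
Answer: 14484/35 ≈ 413.83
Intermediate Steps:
r = 0 (r = 0**2 = 0)
p(k, j) = 9
((8/21 + 19/(-15)) + p(6, r))*51 = ((8/21 + 19/(-15)) + 9)*51 = ((8*(1/21) + 19*(-1/15)) + 9)*51 = ((8/21 - 19/15) + 9)*51 = (-31/35 + 9)*51 = (284/35)*51 = 14484/35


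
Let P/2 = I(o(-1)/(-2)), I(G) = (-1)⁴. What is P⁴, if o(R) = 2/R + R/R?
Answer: 16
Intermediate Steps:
o(R) = 1 + 2/R (o(R) = 2/R + 1 = 1 + 2/R)
I(G) = 1
P = 2 (P = 2*1 = 2)
P⁴ = 2⁴ = 16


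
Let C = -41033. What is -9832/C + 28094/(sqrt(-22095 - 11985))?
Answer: 9832/41033 - 14047*I*sqrt(2130)/4260 ≈ 0.23961 - 152.18*I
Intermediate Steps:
-9832/C + 28094/(sqrt(-22095 - 11985)) = -9832/(-41033) + 28094/(sqrt(-22095 - 11985)) = -9832*(-1/41033) + 28094/(sqrt(-34080)) = 9832/41033 + 28094/((4*I*sqrt(2130))) = 9832/41033 + 28094*(-I*sqrt(2130)/8520) = 9832/41033 - 14047*I*sqrt(2130)/4260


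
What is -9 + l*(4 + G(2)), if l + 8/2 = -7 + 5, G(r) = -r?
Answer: -21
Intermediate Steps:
l = -6 (l = -4 + (-7 + 5) = -4 - 2 = -6)
-9 + l*(4 + G(2)) = -9 - 6*(4 - 1*2) = -9 - 6*(4 - 2) = -9 - 6*2 = -9 - 12 = -21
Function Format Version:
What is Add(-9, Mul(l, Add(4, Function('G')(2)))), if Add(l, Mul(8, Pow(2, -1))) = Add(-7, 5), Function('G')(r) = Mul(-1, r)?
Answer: -21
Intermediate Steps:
l = -6 (l = Add(-4, Add(-7, 5)) = Add(-4, -2) = -6)
Add(-9, Mul(l, Add(4, Function('G')(2)))) = Add(-9, Mul(-6, Add(4, Mul(-1, 2)))) = Add(-9, Mul(-6, Add(4, -2))) = Add(-9, Mul(-6, 2)) = Add(-9, -12) = -21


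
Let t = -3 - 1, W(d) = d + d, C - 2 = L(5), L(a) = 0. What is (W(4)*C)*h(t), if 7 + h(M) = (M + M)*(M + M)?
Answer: 912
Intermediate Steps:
C = 2 (C = 2 + 0 = 2)
W(d) = 2*d
t = -4
h(M) = -7 + 4*M² (h(M) = -7 + (M + M)*(M + M) = -7 + (2*M)*(2*M) = -7 + 4*M²)
(W(4)*C)*h(t) = ((2*4)*2)*(-7 + 4*(-4)²) = (8*2)*(-7 + 4*16) = 16*(-7 + 64) = 16*57 = 912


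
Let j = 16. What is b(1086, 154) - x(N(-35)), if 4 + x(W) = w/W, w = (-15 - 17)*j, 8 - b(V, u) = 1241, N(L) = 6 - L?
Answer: -49877/41 ≈ -1216.5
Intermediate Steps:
b(V, u) = -1233 (b(V, u) = 8 - 1*1241 = 8 - 1241 = -1233)
w = -512 (w = (-15 - 17)*16 = -32*16 = -512)
x(W) = -4 - 512/W
b(1086, 154) - x(N(-35)) = -1233 - (-4 - 512/(6 - 1*(-35))) = -1233 - (-4 - 512/(6 + 35)) = -1233 - (-4 - 512/41) = -1233 - 1*(-676/41) = -1233 + 676/41 = -49877/41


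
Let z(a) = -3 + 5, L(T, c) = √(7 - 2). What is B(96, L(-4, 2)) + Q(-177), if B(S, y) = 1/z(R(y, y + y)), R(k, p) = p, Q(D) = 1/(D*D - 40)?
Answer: 31291/62578 ≈ 0.50003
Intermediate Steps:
Q(D) = 1/(-40 + D²) (Q(D) = 1/(D² - 40) = 1/(-40 + D²))
L(T, c) = √5
z(a) = 2
B(S, y) = ½ (B(S, y) = 1/2 = ½)
B(96, L(-4, 2)) + Q(-177) = ½ + 1/(-40 + (-177)²) = ½ + 1/(-40 + 31329) = ½ + 1/31289 = 31291/62578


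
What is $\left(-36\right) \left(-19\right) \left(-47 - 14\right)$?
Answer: $-41724$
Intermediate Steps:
$\left(-36\right) \left(-19\right) \left(-47 - 14\right) = 684 \left(-61\right) = -41724$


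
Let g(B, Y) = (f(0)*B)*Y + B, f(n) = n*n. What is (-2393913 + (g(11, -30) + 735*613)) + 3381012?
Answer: 1437665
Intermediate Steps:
f(n) = n**2
g(B, Y) = B (g(B, Y) = (0**2*B)*Y + B = (0*B)*Y + B = 0*Y + B = 0 + B = B)
(-2393913 + (g(11, -30) + 735*613)) + 3381012 = (-2393913 + (11 + 735*613)) + 3381012 = (-2393913 + (11 + 450555)) + 3381012 = (-2393913 + 450566) + 3381012 = -1943347 + 3381012 = 1437665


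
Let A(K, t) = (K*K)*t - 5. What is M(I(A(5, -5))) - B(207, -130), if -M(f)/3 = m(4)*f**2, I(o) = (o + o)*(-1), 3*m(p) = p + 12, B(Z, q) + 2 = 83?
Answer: -1081681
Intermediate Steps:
A(K, t) = -5 + t*K**2 (A(K, t) = K**2*t - 5 = t*K**2 - 5 = -5 + t*K**2)
B(Z, q) = 81 (B(Z, q) = -2 + 83 = 81)
m(p) = 4 + p/3 (m(p) = (p + 12)/3 = (12 + p)/3 = 4 + p/3)
I(o) = -2*o (I(o) = (2*o)*(-1) = -2*o)
M(f) = -16*f**2 (M(f) = -3*(4 + (1/3)*4)*f**2 = -3*(4 + 4/3)*f**2 = -16*f**2)
M(I(A(5, -5))) - B(207, -130) = -16*4*(-5 - 5*5**2)**2 - 1*81 = -16*4*(-5 - 5*25)**2 - 81 = -16*4*(-5 - 125)**2 - 81 = -16*(-2*(-130))**2 - 81 = -16*260**2 - 81 = -16*67600 - 81 = -1081600 - 81 = -1081681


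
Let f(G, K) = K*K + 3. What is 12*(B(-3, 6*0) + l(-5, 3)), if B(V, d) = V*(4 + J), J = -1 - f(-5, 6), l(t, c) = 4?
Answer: 1344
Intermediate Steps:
f(G, K) = 3 + K² (f(G, K) = K² + 3 = 3 + K²)
J = -40 (J = -1 - (3 + 6²) = -1 - (3 + 36) = -1 - 1*39 = -1 - 39 = -40)
B(V, d) = -36*V (B(V, d) = V*(4 - 40) = V*(-36) = -36*V)
12*(B(-3, 6*0) + l(-5, 3)) = 12*(-36*(-3) + 4) = 12*(108 + 4) = 12*112 = 1344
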